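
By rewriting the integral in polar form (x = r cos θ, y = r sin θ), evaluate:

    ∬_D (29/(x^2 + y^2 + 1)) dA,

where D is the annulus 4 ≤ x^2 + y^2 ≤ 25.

The region D is 2 ≤ r ≤ 5, 0 ≤ θ ≤ 2π in polar coordinates, where x = r cos(θ), y = r sin(θ), and dA = r dr dθ.

Under the substitution, the integrand becomes 29/(r^2 + 1), so

    ∬_D (29/(x^2 + y^2 + 1)) dA = ∫_{0}^{2π} ∫_{2}^{5} (29/(r^2 + 1)) · r dr dθ.

Inner integral (in r): ∫_{2}^{5} (29/(r^2 + 1)) · r dr = log(64509974703297150976sqrt(130)/30517578125).

Outer integral (in θ): ∫_{0}^{2π} (log(64509974703297150976sqrt(130)/30517578125)) dθ = log((64509974703297150976sqrt(130)/30517578125)^(2π)).

Therefore ∬_D (29/(x^2 + y^2 + 1)) dA = log((64509974703297150976sqrt(130)/30517578125)^(2π)).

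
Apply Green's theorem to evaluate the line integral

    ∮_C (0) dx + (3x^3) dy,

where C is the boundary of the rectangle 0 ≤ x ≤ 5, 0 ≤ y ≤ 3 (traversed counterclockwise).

Green's theorem converts the closed line integral into a double integral over the enclosed region D:

    ∮_C P dx + Q dy = ∬_D (∂Q/∂x - ∂P/∂y) dA.

Here P = 0, Q = 3x^3, so

    ∂Q/∂x = 9x^2,    ∂P/∂y = 0,
    ∂Q/∂x - ∂P/∂y = 9x^2.

D is the region 0 ≤ x ≤ 5, 0 ≤ y ≤ 3. Evaluating the double integral:

    ∬_D (9x^2) dA = ∫_0^{5} ∫_0^{3} (9x^2) dy dx.

Inner (y from 0 to 3): 27x^2.
Outer (x from 0 to 5): 1125.

Therefore ∮_C P dx + Q dy = 1125.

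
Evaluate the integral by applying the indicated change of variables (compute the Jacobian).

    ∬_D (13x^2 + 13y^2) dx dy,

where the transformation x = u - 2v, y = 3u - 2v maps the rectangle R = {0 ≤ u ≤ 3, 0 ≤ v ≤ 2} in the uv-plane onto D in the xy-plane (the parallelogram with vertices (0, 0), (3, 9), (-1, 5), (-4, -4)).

Compute the Jacobian determinant of (x, y) with respect to (u, v):

    ∂(x,y)/∂(u,v) = | 1  -2 | = (1)(-2) - (-2)(3) = 4.
                   | 3  -2 |

Its absolute value is |J| = 4 (the area scaling factor).

Substituting x = u - 2v, y = 3u - 2v into the integrand,

    13x^2 + 13y^2 → 130u^2 - 208u v + 104v^2,

so the integral becomes

    ∬_R (130u^2 - 208u v + 104v^2) · |J| du dv = ∫_0^3 ∫_0^2 (520u^2 - 832u v + 416v^2) dv du.

Inner (v): 1040u^2 - 1664u + 3328/3.
Outer (u): 5200.

Therefore ∬_D (13x^2 + 13y^2) dx dy = 5200.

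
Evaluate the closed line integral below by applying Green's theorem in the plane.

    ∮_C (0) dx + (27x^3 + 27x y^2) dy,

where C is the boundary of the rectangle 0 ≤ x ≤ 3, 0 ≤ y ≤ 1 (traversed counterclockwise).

Green's theorem converts the closed line integral into a double integral over the enclosed region D:

    ∮_C P dx + Q dy = ∬_D (∂Q/∂x - ∂P/∂y) dA.

Here P = 0, Q = 27x^3 + 27x y^2, so

    ∂Q/∂x = 81x^2 + 27y^2,    ∂P/∂y = 0,
    ∂Q/∂x - ∂P/∂y = 81x^2 + 27y^2.

D is the region 0 ≤ x ≤ 3, 0 ≤ y ≤ 1. Evaluating the double integral:

    ∬_D (81x^2 + 27y^2) dA = ∫_0^{3} ∫_0^{1} (81x^2 + 27y^2) dy dx.

Inner (y from 0 to 1): 81x^2 + 9.
Outer (x from 0 to 3): 756.

Therefore ∮_C P dx + Q dy = 756.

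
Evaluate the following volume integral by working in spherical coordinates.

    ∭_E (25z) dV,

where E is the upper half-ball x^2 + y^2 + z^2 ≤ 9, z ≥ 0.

In spherical coordinates, x = ρ sin(φ) cos(θ), y = ρ sin(φ) sin(θ), z = ρ cos(φ), and dV = ρ^2 sin(φ) dρ dφ dθ.

The integrand becomes 25ρ cos(φ), so

    ∭_E (25z) dV = ∫_{0}^{2π} ∫_{0}^{π/2} ∫_{0}^{3} (25ρ cos(φ)) · ρ^2 sin(φ) dρ dφ dθ.

Inner (ρ): 2025sin(2φ)/8.
Middle (φ): 2025/8.
Outer (θ): 2025π/4.

Therefore the triple integral equals 2025π/4.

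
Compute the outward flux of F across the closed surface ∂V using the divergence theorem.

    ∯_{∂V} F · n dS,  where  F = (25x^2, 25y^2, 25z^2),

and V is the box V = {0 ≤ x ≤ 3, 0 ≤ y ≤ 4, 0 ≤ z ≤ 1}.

By the divergence theorem,

    ∯_{∂V} F · n dS = ∭_V (∇ · F) dV.

Compute the divergence:
    ∇ · F = ∂F_x/∂x + ∂F_y/∂y + ∂F_z/∂z = 50x + 50y + 50z.

V is a rectangular box, so dV = dx dy dz with 0 ≤ x ≤ 3, 0 ≤ y ≤ 4, 0 ≤ z ≤ 1.

Integrate (50x + 50y + 50z) over V as an iterated integral:

    ∭_V (∇·F) dV = ∫_0^{3} ∫_0^{4} ∫_0^{1} (50x + 50y + 50z) dz dy dx.

Inner (z from 0 to 1): 50x + 50y + 25.
Middle (y from 0 to 4): 200x + 500.
Outer (x from 0 to 3): 2400.

Therefore ∯_{∂V} F · n dS = 2400.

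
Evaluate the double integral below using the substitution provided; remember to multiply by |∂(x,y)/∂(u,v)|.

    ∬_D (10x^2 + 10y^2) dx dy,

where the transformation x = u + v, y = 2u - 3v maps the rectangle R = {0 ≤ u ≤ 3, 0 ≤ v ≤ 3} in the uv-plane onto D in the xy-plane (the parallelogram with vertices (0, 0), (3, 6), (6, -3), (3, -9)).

Compute the Jacobian determinant of (x, y) with respect to (u, v):

    ∂(x,y)/∂(u,v) = | 1  1 | = (1)(-3) - (1)(2) = -5.
                   | 2  -3 |

Its absolute value is |J| = 5 (the area scaling factor).

Substituting x = u + v, y = 2u - 3v into the integrand,

    10x^2 + 10y^2 → 50u^2 - 100u v + 100v^2,

so the integral becomes

    ∬_R (50u^2 - 100u v + 100v^2) · |J| du dv = ∫_0^3 ∫_0^3 (250u^2 - 500u v + 500v^2) dv du.

Inner (v): 750u^2 - 2250u + 4500.
Outer (u): 10125.

Therefore ∬_D (10x^2 + 10y^2) dx dy = 10125.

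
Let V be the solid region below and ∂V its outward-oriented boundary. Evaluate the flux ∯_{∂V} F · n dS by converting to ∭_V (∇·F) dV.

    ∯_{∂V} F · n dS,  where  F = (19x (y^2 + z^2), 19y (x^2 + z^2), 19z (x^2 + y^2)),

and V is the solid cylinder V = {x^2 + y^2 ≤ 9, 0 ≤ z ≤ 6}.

By the divergence theorem,

    ∯_{∂V} F · n dS = ∭_V (∇ · F) dV.

Compute the divergence:
    ∇ · F = ∂F_x/∂x + ∂F_y/∂y + ∂F_z/∂z = 19y^2 + 19z^2 + 19x^2 + 19z^2 + 19x^2 + 19y^2 = 38x^2 + 38y^2 + 38z^2.

In cylindrical coordinates, x = r cos(θ), y = r sin(θ), z = z, dV = r dr dθ dz, with 0 ≤ r ≤ 3, 0 ≤ θ ≤ 2π, 0 ≤ z ≤ 6.

The integrand, after substitution and multiplying by the volume element, becomes (38r^2 + 38z^2) · r, so

    ∭_V (∇·F) dV = ∫_0^{2π} ∫_0^{3} ∫_0^{6} (38r^2 + 38z^2) · r dz dr dθ.

Inner (z from 0 to 6): 228r (r^2 + 12).
Middle (r from 0 to 3): 16929.
Outer (θ from 0 to 2π): 33858π.

Therefore ∯_{∂V} F · n dS = 33858π.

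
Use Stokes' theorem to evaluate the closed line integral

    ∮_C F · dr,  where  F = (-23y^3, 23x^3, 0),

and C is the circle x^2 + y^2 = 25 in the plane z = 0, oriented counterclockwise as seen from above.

Let S be the flat disk x^2 + y^2 ≤ 25 in the plane z = 0, with upward unit normal n̂ = ẑ. By Stokes' theorem,

    ∮_C F · dr = ∬_S (∇ × F) · n̂ dS = ∬_D (curl F)_z dA,

where D is the disk x^2 + y^2 ≤ 25.

Compute the curl of F = (-23y^3, 23x^3, 0):
    (∇ × F)_x = ∂F_z/∂y - ∂F_y/∂z = 0,
    (∇ × F)_y = ∂F_x/∂z - ∂F_z/∂x = 0,
    (∇ × F)_z = ∂F_y/∂x - ∂F_x/∂y = 69x^2 + 69y^2.

On z = 0, (curl F)_z = 69x^2 + 69y^2.

Convert to polar (x = r cos θ, y = r sin θ, dA = r dr dθ); the integrand becomes 69r^2, so

    ∬_D (curl F)_z dA = ∫_0^{2π} ∫_0^{5} (69r^2) · r dr dθ.

Inner (r from 0 to 5): 43125/4.
Outer (θ from 0 to 2π): 43125π/2.

Therefore ∮_C F · dr = 43125π/2.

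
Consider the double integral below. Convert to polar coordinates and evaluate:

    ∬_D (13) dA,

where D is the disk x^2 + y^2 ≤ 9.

The region D is 0 ≤ r ≤ 3, 0 ≤ θ ≤ 2π in polar coordinates, where x = r cos(θ), y = r sin(θ), and dA = r dr dθ.

Under the substitution, the integrand becomes 13, so

    ∬_D (13) dA = ∫_{0}^{2π} ∫_{0}^{3} (13) · r dr dθ.

Inner integral (in r): ∫_{0}^{3} (13) · r dr = 117/2.

Outer integral (in θ): ∫_{0}^{2π} (117/2) dθ = 117π.

Therefore ∬_D (13) dA = 117π.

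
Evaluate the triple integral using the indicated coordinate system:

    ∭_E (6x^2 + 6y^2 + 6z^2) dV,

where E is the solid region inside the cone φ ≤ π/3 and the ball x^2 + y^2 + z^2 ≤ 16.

In spherical coordinates, x = ρ sin(φ) cos(θ), y = ρ sin(φ) sin(θ), z = ρ cos(φ), and dV = ρ^2 sin(φ) dρ dφ dθ.

The integrand becomes 6ρ^2, so

    ∭_E (6x^2 + 6y^2 + 6z^2) dV = ∫_{0}^{2π} ∫_{0}^{π/3} ∫_{0}^{4} (6ρ^2) · ρ^2 sin(φ) dρ dφ dθ.

Inner (ρ): 6144sin(φ)/5.
Middle (φ): 3072/5.
Outer (θ): 6144π/5.

Therefore the triple integral equals 6144π/5.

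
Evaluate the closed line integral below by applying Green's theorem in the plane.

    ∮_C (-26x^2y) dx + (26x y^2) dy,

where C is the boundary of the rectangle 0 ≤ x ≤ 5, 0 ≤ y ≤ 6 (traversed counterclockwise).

Green's theorem converts the closed line integral into a double integral over the enclosed region D:

    ∮_C P dx + Q dy = ∬_D (∂Q/∂x - ∂P/∂y) dA.

Here P = -26x^2y, Q = 26x y^2, so

    ∂Q/∂x = 26y^2,    ∂P/∂y = -26x^2,
    ∂Q/∂x - ∂P/∂y = 26x^2 + 26y^2.

D is the region 0 ≤ x ≤ 5, 0 ≤ y ≤ 6. Evaluating the double integral:

    ∬_D (26x^2 + 26y^2) dA = ∫_0^{5} ∫_0^{6} (26x^2 + 26y^2) dy dx.

Inner (y from 0 to 6): 156x^2 + 1872.
Outer (x from 0 to 5): 15860.

Therefore ∮_C P dx + Q dy = 15860.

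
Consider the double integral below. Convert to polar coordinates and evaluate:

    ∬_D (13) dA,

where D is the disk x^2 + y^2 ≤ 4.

The region D is 0 ≤ r ≤ 2, 0 ≤ θ ≤ 2π in polar coordinates, where x = r cos(θ), y = r sin(θ), and dA = r dr dθ.

Under the substitution, the integrand becomes 13, so

    ∬_D (13) dA = ∫_{0}^{2π} ∫_{0}^{2} (13) · r dr dθ.

Inner integral (in r): ∫_{0}^{2} (13) · r dr = 26.

Outer integral (in θ): ∫_{0}^{2π} (26) dθ = 52π.

Therefore ∬_D (13) dA = 52π.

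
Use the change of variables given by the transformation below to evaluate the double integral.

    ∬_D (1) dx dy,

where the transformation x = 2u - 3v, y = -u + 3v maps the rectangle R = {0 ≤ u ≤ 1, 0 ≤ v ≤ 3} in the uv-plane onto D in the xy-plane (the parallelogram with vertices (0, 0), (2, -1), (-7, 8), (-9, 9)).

Compute the Jacobian determinant of (x, y) with respect to (u, v):

    ∂(x,y)/∂(u,v) = | 2  -3 | = (2)(3) - (-3)(-1) = 3.
                   | -1  3 |

Its absolute value is |J| = 3 (the area scaling factor).

Substituting x = 2u - 3v, y = -u + 3v into the integrand,

    1 → 1,

so the integral becomes

    ∬_R (1) · |J| du dv = ∫_0^1 ∫_0^3 (3) dv du.

Inner (v): 9.
Outer (u): 9.

Therefore ∬_D (1) dx dy = 9.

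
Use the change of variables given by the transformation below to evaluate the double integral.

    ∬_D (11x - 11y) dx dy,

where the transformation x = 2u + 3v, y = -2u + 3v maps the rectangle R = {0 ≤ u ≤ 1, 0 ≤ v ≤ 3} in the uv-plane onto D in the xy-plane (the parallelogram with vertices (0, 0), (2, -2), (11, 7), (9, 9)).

Compute the Jacobian determinant of (x, y) with respect to (u, v):

    ∂(x,y)/∂(u,v) = | 2  3 | = (2)(3) - (3)(-2) = 12.
                   | -2  3 |

Its absolute value is |J| = 12 (the area scaling factor).

Substituting x = 2u + 3v, y = -2u + 3v into the integrand,

    11x - 11y → 44u,

so the integral becomes

    ∬_R (44u) · |J| du dv = ∫_0^1 ∫_0^3 (528u) dv du.

Inner (v): 1584u.
Outer (u): 792.

Therefore ∬_D (11x - 11y) dx dy = 792.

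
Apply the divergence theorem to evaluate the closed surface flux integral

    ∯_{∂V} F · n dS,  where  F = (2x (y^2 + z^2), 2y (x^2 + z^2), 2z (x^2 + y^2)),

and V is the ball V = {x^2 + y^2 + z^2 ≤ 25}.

By the divergence theorem,

    ∯_{∂V} F · n dS = ∭_V (∇ · F) dV.

Compute the divergence:
    ∇ · F = ∂F_x/∂x + ∂F_y/∂y + ∂F_z/∂z = 2y^2 + 2z^2 + 2x^2 + 2z^2 + 2x^2 + 2y^2 = 4x^2 + 4y^2 + 4z^2.

In spherical coordinates, x = ρ sin(φ) cos(θ), y = ρ sin(φ) sin(θ), z = ρ cos(φ), dV = ρ^2 sin(φ) dρ dφ dθ, with 0 ≤ ρ ≤ 5, 0 ≤ φ ≤ π, 0 ≤ θ ≤ 2π.

The integrand, after substitution and multiplying by the volume element, becomes (4ρ^2) · ρ^2 sin(φ), so

    ∭_V (∇·F) dV = ∫_0^{2π} ∫_0^{π} ∫_0^{5} (4ρ^2) · ρ^2 sin(φ) dρ dφ dθ.

Inner (ρ from 0 to 5): 2500sin(φ).
Middle (φ from 0 to π): 5000.
Outer (θ from 0 to 2π): 10000π.

Therefore ∯_{∂V} F · n dS = 10000π.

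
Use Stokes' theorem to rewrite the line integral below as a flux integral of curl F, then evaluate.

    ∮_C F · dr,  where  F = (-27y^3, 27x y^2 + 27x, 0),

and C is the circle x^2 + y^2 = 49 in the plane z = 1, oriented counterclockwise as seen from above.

Let S be the flat disk x^2 + y^2 ≤ 49 in the plane z = 1, with upward unit normal n̂ = ẑ. By Stokes' theorem,

    ∮_C F · dr = ∬_S (∇ × F) · n̂ dS = ∬_D (curl F)_z dA,

where D is the disk x^2 + y^2 ≤ 49.

Compute the curl of F = (-27y^3, 27x y^2 + 27x, 0):
    (∇ × F)_x = ∂F_z/∂y - ∂F_y/∂z = 0,
    (∇ × F)_y = ∂F_x/∂z - ∂F_z/∂x = 0,
    (∇ × F)_z = ∂F_y/∂x - ∂F_x/∂y = 108y^2 + 27.

On z = 1, (curl F)_z = 108y^2 + 27.

Convert to polar (x = r cos θ, y = r sin θ, dA = r dr dθ); the integrand becomes 108r^2sin(θ)^2 + 27, so

    ∬_D (curl F)_z dA = ∫_0^{2π} ∫_0^{7} (108r^2sin(θ)^2 + 27) · r dr dθ.

Inner (r from 0 to 7): 64827sin(θ)^2 + 1323/2.
Outer (θ from 0 to 2π): 66150π.

Therefore ∮_C F · dr = 66150π.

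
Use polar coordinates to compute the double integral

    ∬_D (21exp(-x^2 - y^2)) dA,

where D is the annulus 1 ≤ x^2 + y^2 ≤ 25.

The region D is 1 ≤ r ≤ 5, 0 ≤ θ ≤ 2π in polar coordinates, where x = r cos(θ), y = r sin(θ), and dA = r dr dθ.

Under the substitution, the integrand becomes 21exp(-r^2), so

    ∬_D (21exp(-x^2 - y^2)) dA = ∫_{0}^{2π} ∫_{1}^{5} (21exp(-r^2)) · r dr dθ.

Inner integral (in r): ∫_{1}^{5} (21exp(-r^2)) · r dr = -(21 - 21exp(24))exp(-25)/2.

Outer integral (in θ): ∫_{0}^{2π} (-(21 - 21exp(24))exp(-25)/2) dθ = -21π (1 - exp(24))exp(-25).

Therefore ∬_D (21exp(-x^2 - y^2)) dA = -21π (1 - exp(24))exp(-25).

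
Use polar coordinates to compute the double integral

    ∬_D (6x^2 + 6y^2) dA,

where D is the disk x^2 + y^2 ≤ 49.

The region D is 0 ≤ r ≤ 7, 0 ≤ θ ≤ 2π in polar coordinates, where x = r cos(θ), y = r sin(θ), and dA = r dr dθ.

Under the substitution, the integrand becomes 6r^2, so

    ∬_D (6x^2 + 6y^2) dA = ∫_{0}^{2π} ∫_{0}^{7} (6r^2) · r dr dθ.

Inner integral (in r): ∫_{0}^{7} (6r^2) · r dr = 7203/2.

Outer integral (in θ): ∫_{0}^{2π} (7203/2) dθ = 7203π.

Therefore ∬_D (6x^2 + 6y^2) dA = 7203π.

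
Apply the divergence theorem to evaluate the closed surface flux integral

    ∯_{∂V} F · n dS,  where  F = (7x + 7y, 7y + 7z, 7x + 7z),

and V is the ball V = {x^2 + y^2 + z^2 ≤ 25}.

By the divergence theorem,

    ∯_{∂V} F · n dS = ∭_V (∇ · F) dV.

Compute the divergence:
    ∇ · F = ∂F_x/∂x + ∂F_y/∂y + ∂F_z/∂z = 7 + 7 + 7 = 21.

In spherical coordinates, x = ρ sin(φ) cos(θ), y = ρ sin(φ) sin(θ), z = ρ cos(φ), dV = ρ^2 sin(φ) dρ dφ dθ, with 0 ≤ ρ ≤ 5, 0 ≤ φ ≤ π, 0 ≤ θ ≤ 2π.

The integrand, after substitution and multiplying by the volume element, becomes (21) · ρ^2 sin(φ), so

    ∭_V (∇·F) dV = ∫_0^{2π} ∫_0^{π} ∫_0^{5} (21) · ρ^2 sin(φ) dρ dφ dθ.

Inner (ρ from 0 to 5): 875sin(φ).
Middle (φ from 0 to π): 1750.
Outer (θ from 0 to 2π): 3500π.

Therefore ∯_{∂V} F · n dS = 3500π.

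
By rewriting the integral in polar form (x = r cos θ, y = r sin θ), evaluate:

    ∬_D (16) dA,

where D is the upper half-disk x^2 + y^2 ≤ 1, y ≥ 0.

The region D is 0 ≤ r ≤ 1, 0 ≤ θ ≤ π in polar coordinates, where x = r cos(θ), y = r sin(θ), and dA = r dr dθ.

Under the substitution, the integrand becomes 16, so

    ∬_D (16) dA = ∫_{0}^{π} ∫_{0}^{1} (16) · r dr dθ.

Inner integral (in r): ∫_{0}^{1} (16) · r dr = 8.

Outer integral (in θ): ∫_{0}^{π} (8) dθ = 8π.

Therefore ∬_D (16) dA = 8π.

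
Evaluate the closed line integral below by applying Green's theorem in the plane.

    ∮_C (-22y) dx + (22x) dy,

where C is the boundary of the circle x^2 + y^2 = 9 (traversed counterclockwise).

Green's theorem converts the closed line integral into a double integral over the enclosed region D:

    ∮_C P dx + Q dy = ∬_D (∂Q/∂x - ∂P/∂y) dA.

Here P = -22y, Q = 22x, so

    ∂Q/∂x = 22,    ∂P/∂y = -22,
    ∂Q/∂x - ∂P/∂y = 44.

D is the region x^2 + y^2 ≤ 9. Evaluating the double integral:

In polar coordinates (x = r cos θ, y = r sin θ, dA = r dr dθ) the integrand becomes 44, so

    ∬_D (44) dA = ∫_0^{2π} ∫_0^{3} (44) · r dr dθ.

Inner (r from 0 to 3): 198.
Outer (θ from 0 to 2π): 396π.

Therefore ∮_C P dx + Q dy = 396π.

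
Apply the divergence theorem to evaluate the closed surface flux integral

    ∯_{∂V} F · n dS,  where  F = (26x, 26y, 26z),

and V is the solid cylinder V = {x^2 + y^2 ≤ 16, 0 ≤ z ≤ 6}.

By the divergence theorem,

    ∯_{∂V} F · n dS = ∭_V (∇ · F) dV.

Compute the divergence:
    ∇ · F = ∂F_x/∂x + ∂F_y/∂y + ∂F_z/∂z = 26 + 26 + 26 = 78.

In cylindrical coordinates, x = r cos(θ), y = r sin(θ), z = z, dV = r dr dθ dz, with 0 ≤ r ≤ 4, 0 ≤ θ ≤ 2π, 0 ≤ z ≤ 6.

The integrand, after substitution and multiplying by the volume element, becomes (78) · r, so

    ∭_V (∇·F) dV = ∫_0^{2π} ∫_0^{4} ∫_0^{6} (78) · r dz dr dθ.

Inner (z from 0 to 6): 468r.
Middle (r from 0 to 4): 3744.
Outer (θ from 0 to 2π): 7488π.

Therefore ∯_{∂V} F · n dS = 7488π.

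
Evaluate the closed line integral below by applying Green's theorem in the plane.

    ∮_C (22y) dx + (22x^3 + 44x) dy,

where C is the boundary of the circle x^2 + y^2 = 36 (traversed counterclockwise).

Green's theorem converts the closed line integral into a double integral over the enclosed region D:

    ∮_C P dx + Q dy = ∬_D (∂Q/∂x - ∂P/∂y) dA.

Here P = 22y, Q = 22x^3 + 44x, so

    ∂Q/∂x = 66x^2 + 44,    ∂P/∂y = 22,
    ∂Q/∂x - ∂P/∂y = 66x^2 + 22.

D is the region x^2 + y^2 ≤ 36. Evaluating the double integral:

In polar coordinates (x = r cos θ, y = r sin θ, dA = r dr dθ) the integrand becomes 66r^2cos(θ)^2 + 22, so

    ∬_D (66x^2 + 22) dA = ∫_0^{2π} ∫_0^{6} (66r^2cos(θ)^2 + 22) · r dr dθ.

Inner (r from 0 to 6): 21384cos(θ)^2 + 396.
Outer (θ from 0 to 2π): 22176π.

Therefore ∮_C P dx + Q dy = 22176π.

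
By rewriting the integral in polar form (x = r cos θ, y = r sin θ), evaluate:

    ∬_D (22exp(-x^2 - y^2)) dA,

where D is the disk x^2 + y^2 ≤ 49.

The region D is 0 ≤ r ≤ 7, 0 ≤ θ ≤ 2π in polar coordinates, where x = r cos(θ), y = r sin(θ), and dA = r dr dθ.

Under the substitution, the integrand becomes 22exp(-r^2), so

    ∬_D (22exp(-x^2 - y^2)) dA = ∫_{0}^{2π} ∫_{0}^{7} (22exp(-r^2)) · r dr dθ.

Inner integral (in r): ∫_{0}^{7} (22exp(-r^2)) · r dr = 11 - 11exp(-49).

Outer integral (in θ): ∫_{0}^{2π} (11 - 11exp(-49)) dθ = -22π exp(-49) + 22π.

Therefore ∬_D (22exp(-x^2 - y^2)) dA = -22π exp(-49) + 22π.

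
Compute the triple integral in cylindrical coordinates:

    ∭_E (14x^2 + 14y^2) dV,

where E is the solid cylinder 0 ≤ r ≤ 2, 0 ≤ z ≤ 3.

In cylindrical coordinates, x = r cos(θ), y = r sin(θ), z = z, and dV = r dr dθ dz.

The integrand becomes 14r^2, so

    ∭_E (14x^2 + 14y^2) dV = ∫_{0}^{2π} ∫_{0}^{2} ∫_{0}^{3} (14r^2) · r dz dr dθ.

Inner (z): 42r^3.
Middle (r from 0 to 2): 168.
Outer (θ): 336π.

Therefore the triple integral equals 336π.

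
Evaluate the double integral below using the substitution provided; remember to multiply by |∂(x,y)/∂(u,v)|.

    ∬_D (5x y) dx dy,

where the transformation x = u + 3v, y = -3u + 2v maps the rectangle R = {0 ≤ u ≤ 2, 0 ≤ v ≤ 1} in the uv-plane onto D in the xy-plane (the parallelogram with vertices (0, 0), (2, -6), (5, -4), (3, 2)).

Compute the Jacobian determinant of (x, y) with respect to (u, v):

    ∂(x,y)/∂(u,v) = | 1  3 | = (1)(2) - (3)(-3) = 11.
                   | -3  2 |

Its absolute value is |J| = 11 (the area scaling factor).

Substituting x = u + 3v, y = -3u + 2v into the integrand,

    5x y → -15u^2 - 35u v + 30v^2,

so the integral becomes

    ∬_R (-15u^2 - 35u v + 30v^2) · |J| du dv = ∫_0^2 ∫_0^1 (-165u^2 - 385u v + 330v^2) dv du.

Inner (v): -165u^2 - 385u/2 + 110.
Outer (u): -605.

Therefore ∬_D (5x y) dx dy = -605.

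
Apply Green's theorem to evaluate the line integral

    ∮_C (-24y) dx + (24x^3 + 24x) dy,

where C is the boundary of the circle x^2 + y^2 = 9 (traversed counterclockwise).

Green's theorem converts the closed line integral into a double integral over the enclosed region D:

    ∮_C P dx + Q dy = ∬_D (∂Q/∂x - ∂P/∂y) dA.

Here P = -24y, Q = 24x^3 + 24x, so

    ∂Q/∂x = 72x^2 + 24,    ∂P/∂y = -24,
    ∂Q/∂x - ∂P/∂y = 72x^2 + 48.

D is the region x^2 + y^2 ≤ 9. Evaluating the double integral:

In polar coordinates (x = r cos θ, y = r sin θ, dA = r dr dθ) the integrand becomes 72r^2cos(θ)^2 + 48, so

    ∬_D (72x^2 + 48) dA = ∫_0^{2π} ∫_0^{3} (72r^2cos(θ)^2 + 48) · r dr dθ.

Inner (r from 0 to 3): 1458cos(θ)^2 + 216.
Outer (θ from 0 to 2π): 1890π.

Therefore ∮_C P dx + Q dy = 1890π.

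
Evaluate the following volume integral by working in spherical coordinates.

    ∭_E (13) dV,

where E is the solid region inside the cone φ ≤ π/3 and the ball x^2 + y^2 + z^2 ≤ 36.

In spherical coordinates, x = ρ sin(φ) cos(θ), y = ρ sin(φ) sin(θ), z = ρ cos(φ), and dV = ρ^2 sin(φ) dρ dφ dθ.

The integrand becomes 13, so

    ∭_E (13) dV = ∫_{0}^{2π} ∫_{0}^{π/3} ∫_{0}^{6} (13) · ρ^2 sin(φ) dρ dφ dθ.

Inner (ρ): 936sin(φ).
Middle (φ): 468.
Outer (θ): 936π.

Therefore the triple integral equals 936π.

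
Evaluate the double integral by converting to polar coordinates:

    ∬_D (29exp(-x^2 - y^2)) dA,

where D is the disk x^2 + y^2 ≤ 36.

The region D is 0 ≤ r ≤ 6, 0 ≤ θ ≤ 2π in polar coordinates, where x = r cos(θ), y = r sin(θ), and dA = r dr dθ.

Under the substitution, the integrand becomes 29exp(-r^2), so

    ∬_D (29exp(-x^2 - y^2)) dA = ∫_{0}^{2π} ∫_{0}^{6} (29exp(-r^2)) · r dr dθ.

Inner integral (in r): ∫_{0}^{6} (29exp(-r^2)) · r dr = 29/2 - 29exp(-36)/2.

Outer integral (in θ): ∫_{0}^{2π} (29/2 - 29exp(-36)/2) dθ = -29π exp(-36) + 29π.

Therefore ∬_D (29exp(-x^2 - y^2)) dA = -29π exp(-36) + 29π.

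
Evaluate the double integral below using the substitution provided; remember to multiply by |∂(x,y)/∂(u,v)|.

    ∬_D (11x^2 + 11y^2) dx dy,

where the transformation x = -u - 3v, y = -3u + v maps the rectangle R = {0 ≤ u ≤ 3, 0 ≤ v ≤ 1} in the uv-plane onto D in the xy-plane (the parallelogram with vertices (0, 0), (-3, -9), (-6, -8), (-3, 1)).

Compute the Jacobian determinant of (x, y) with respect to (u, v):

    ∂(x,y)/∂(u,v) = | -1  -3 | = (-1)(1) - (-3)(-3) = -10.
                   | -3  1 |

Its absolute value is |J| = 10 (the area scaling factor).

Substituting x = -u - 3v, y = -3u + v into the integrand,

    11x^2 + 11y^2 → 110u^2 + 110v^2,

so the integral becomes

    ∬_R (110u^2 + 110v^2) · |J| du dv = ∫_0^3 ∫_0^1 (1100u^2 + 1100v^2) dv du.

Inner (v): 1100u^2 + 1100/3.
Outer (u): 11000.

Therefore ∬_D (11x^2 + 11y^2) dx dy = 11000.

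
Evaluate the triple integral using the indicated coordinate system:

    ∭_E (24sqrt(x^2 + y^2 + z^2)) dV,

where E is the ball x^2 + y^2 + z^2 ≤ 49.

In spherical coordinates, x = ρ sin(φ) cos(θ), y = ρ sin(φ) sin(θ), z = ρ cos(φ), and dV = ρ^2 sin(φ) dρ dφ dθ.

The integrand becomes 24ρ, so

    ∭_E (24sqrt(x^2 + y^2 + z^2)) dV = ∫_{0}^{2π} ∫_{0}^{π} ∫_{0}^{7} (24ρ) · ρ^2 sin(φ) dρ dφ dθ.

Inner (ρ): 14406sin(φ).
Middle (φ): 28812.
Outer (θ): 57624π.

Therefore the triple integral equals 57624π.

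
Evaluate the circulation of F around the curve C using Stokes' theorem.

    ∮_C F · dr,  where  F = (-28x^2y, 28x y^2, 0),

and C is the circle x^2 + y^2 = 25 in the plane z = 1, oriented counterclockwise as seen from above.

Let S be the flat disk x^2 + y^2 ≤ 25 in the plane z = 1, with upward unit normal n̂ = ẑ. By Stokes' theorem,

    ∮_C F · dr = ∬_S (∇ × F) · n̂ dS = ∬_D (curl F)_z dA,

where D is the disk x^2 + y^2 ≤ 25.

Compute the curl of F = (-28x^2y, 28x y^2, 0):
    (∇ × F)_x = ∂F_z/∂y - ∂F_y/∂z = 0,
    (∇ × F)_y = ∂F_x/∂z - ∂F_z/∂x = 0,
    (∇ × F)_z = ∂F_y/∂x - ∂F_x/∂y = 28x^2 + 28y^2.

On z = 1, (curl F)_z = 28x^2 + 28y^2.

Convert to polar (x = r cos θ, y = r sin θ, dA = r dr dθ); the integrand becomes 28r^2, so

    ∬_D (curl F)_z dA = ∫_0^{2π} ∫_0^{5} (28r^2) · r dr dθ.

Inner (r from 0 to 5): 4375.
Outer (θ from 0 to 2π): 8750π.

Therefore ∮_C F · dr = 8750π.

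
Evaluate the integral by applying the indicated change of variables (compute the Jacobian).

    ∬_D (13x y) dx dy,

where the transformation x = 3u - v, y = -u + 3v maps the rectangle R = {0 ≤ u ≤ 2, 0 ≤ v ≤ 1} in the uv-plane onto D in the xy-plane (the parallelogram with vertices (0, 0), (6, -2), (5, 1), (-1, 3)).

Compute the Jacobian determinant of (x, y) with respect to (u, v):

    ∂(x,y)/∂(u,v) = | 3  -1 | = (3)(3) - (-1)(-1) = 8.
                   | -1  3 |

Its absolute value is |J| = 8 (the area scaling factor).

Substituting x = 3u - v, y = -u + 3v into the integrand,

    13x y → -39u^2 + 130u v - 39v^2,

so the integral becomes

    ∬_R (-39u^2 + 130u v - 39v^2) · |J| du dv = ∫_0^2 ∫_0^1 (-312u^2 + 1040u v - 312v^2) dv du.

Inner (v): -312u^2 + 520u - 104.
Outer (u): 0.

Therefore ∬_D (13x y) dx dy = 0.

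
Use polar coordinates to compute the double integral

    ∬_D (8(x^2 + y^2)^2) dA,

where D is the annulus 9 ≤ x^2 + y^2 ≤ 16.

The region D is 3 ≤ r ≤ 4, 0 ≤ θ ≤ 2π in polar coordinates, where x = r cos(θ), y = r sin(θ), and dA = r dr dθ.

Under the substitution, the integrand becomes 8r^4, so

    ∬_D (8(x^2 + y^2)^2) dA = ∫_{0}^{2π} ∫_{3}^{4} (8r^4) · r dr dθ.

Inner integral (in r): ∫_{3}^{4} (8r^4) · r dr = 13468/3.

Outer integral (in θ): ∫_{0}^{2π} (13468/3) dθ = 26936π/3.

Therefore ∬_D (8(x^2 + y^2)^2) dA = 26936π/3.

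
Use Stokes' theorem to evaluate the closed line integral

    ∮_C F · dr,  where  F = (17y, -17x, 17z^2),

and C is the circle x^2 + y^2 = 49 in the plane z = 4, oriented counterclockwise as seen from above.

Let S be the flat disk x^2 + y^2 ≤ 49 in the plane z = 4, with upward unit normal n̂ = ẑ. By Stokes' theorem,

    ∮_C F · dr = ∬_S (∇ × F) · n̂ dS = ∬_D (curl F)_z dA,

where D is the disk x^2 + y^2 ≤ 49.

Compute the curl of F = (17y, -17x, 17z^2):
    (∇ × F)_x = ∂F_z/∂y - ∂F_y/∂z = 0,
    (∇ × F)_y = ∂F_x/∂z - ∂F_z/∂x = 0,
    (∇ × F)_z = ∂F_y/∂x - ∂F_x/∂y = -34.

On z = 4, (curl F)_z = -34.

Convert to polar (x = r cos θ, y = r sin θ, dA = r dr dθ); the integrand becomes -34, so

    ∬_D (curl F)_z dA = ∫_0^{2π} ∫_0^{7} (-34) · r dr dθ.

Inner (r from 0 to 7): -833.
Outer (θ from 0 to 2π): -1666π.

Therefore ∮_C F · dr = -1666π.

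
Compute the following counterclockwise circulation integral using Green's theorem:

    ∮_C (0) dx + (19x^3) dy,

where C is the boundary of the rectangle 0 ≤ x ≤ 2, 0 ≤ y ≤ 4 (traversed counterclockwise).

Green's theorem converts the closed line integral into a double integral over the enclosed region D:

    ∮_C P dx + Q dy = ∬_D (∂Q/∂x - ∂P/∂y) dA.

Here P = 0, Q = 19x^3, so

    ∂Q/∂x = 57x^2,    ∂P/∂y = 0,
    ∂Q/∂x - ∂P/∂y = 57x^2.

D is the region 0 ≤ x ≤ 2, 0 ≤ y ≤ 4. Evaluating the double integral:

    ∬_D (57x^2) dA = ∫_0^{2} ∫_0^{4} (57x^2) dy dx.

Inner (y from 0 to 4): 228x^2.
Outer (x from 0 to 2): 608.

Therefore ∮_C P dx + Q dy = 608.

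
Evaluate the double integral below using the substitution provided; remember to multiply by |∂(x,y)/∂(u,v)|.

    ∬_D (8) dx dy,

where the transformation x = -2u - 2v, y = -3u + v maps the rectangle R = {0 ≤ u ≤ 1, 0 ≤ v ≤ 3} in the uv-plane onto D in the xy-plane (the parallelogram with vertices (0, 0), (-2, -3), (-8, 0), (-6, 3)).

Compute the Jacobian determinant of (x, y) with respect to (u, v):

    ∂(x,y)/∂(u,v) = | -2  -2 | = (-2)(1) - (-2)(-3) = -8.
                   | -3  1 |

Its absolute value is |J| = 8 (the area scaling factor).

Substituting x = -2u - 2v, y = -3u + v into the integrand,

    8 → 8,

so the integral becomes

    ∬_R (8) · |J| du dv = ∫_0^1 ∫_0^3 (64) dv du.

Inner (v): 192.
Outer (u): 192.

Therefore ∬_D (8) dx dy = 192.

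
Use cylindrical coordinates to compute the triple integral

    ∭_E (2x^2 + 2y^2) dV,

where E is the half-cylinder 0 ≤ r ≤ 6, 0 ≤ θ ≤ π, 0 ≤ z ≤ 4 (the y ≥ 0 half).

In cylindrical coordinates, x = r cos(θ), y = r sin(θ), z = z, and dV = r dr dθ dz.

The integrand becomes 2r^2, so

    ∭_E (2x^2 + 2y^2) dV = ∫_{0}^{π} ∫_{0}^{6} ∫_{0}^{4} (2r^2) · r dz dr dθ.

Inner (z): 8r^3.
Middle (r from 0 to 6): 2592.
Outer (θ): 2592π.

Therefore the triple integral equals 2592π.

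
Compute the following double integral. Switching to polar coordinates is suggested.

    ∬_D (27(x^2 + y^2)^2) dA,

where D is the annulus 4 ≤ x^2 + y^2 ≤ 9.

The region D is 2 ≤ r ≤ 3, 0 ≤ θ ≤ 2π in polar coordinates, where x = r cos(θ), y = r sin(θ), and dA = r dr dθ.

Under the substitution, the integrand becomes 27r^4, so

    ∬_D (27(x^2 + y^2)^2) dA = ∫_{0}^{2π} ∫_{2}^{3} (27r^4) · r dr dθ.

Inner integral (in r): ∫_{2}^{3} (27r^4) · r dr = 5985/2.

Outer integral (in θ): ∫_{0}^{2π} (5985/2) dθ = 5985π.

Therefore ∬_D (27(x^2 + y^2)^2) dA = 5985π.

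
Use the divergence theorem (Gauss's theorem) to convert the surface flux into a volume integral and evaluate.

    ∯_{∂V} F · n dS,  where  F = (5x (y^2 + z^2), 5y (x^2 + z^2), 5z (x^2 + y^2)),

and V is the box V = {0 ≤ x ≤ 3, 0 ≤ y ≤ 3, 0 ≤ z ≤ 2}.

By the divergence theorem,

    ∯_{∂V} F · n dS = ∭_V (∇ · F) dV.

Compute the divergence:
    ∇ · F = ∂F_x/∂x + ∂F_y/∂y + ∂F_z/∂z = 5y^2 + 5z^2 + 5x^2 + 5z^2 + 5x^2 + 5y^2 = 10x^2 + 10y^2 + 10z^2.

V is a rectangular box, so dV = dx dy dz with 0 ≤ x ≤ 3, 0 ≤ y ≤ 3, 0 ≤ z ≤ 2.

Integrate (10x^2 + 10y^2 + 10z^2) over V as an iterated integral:

    ∭_V (∇·F) dV = ∫_0^{3} ∫_0^{3} ∫_0^{2} (10x^2 + 10y^2 + 10z^2) dz dy dx.

Inner (z from 0 to 2): 20x^2 + 20y^2 + 80/3.
Middle (y from 0 to 3): 60x^2 + 260.
Outer (x from 0 to 3): 1320.

Therefore ∯_{∂V} F · n dS = 1320.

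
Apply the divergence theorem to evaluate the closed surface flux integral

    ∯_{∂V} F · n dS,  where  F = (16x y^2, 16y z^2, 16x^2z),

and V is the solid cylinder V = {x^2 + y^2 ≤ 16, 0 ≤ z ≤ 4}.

By the divergence theorem,

    ∯_{∂V} F · n dS = ∭_V (∇ · F) dV.

Compute the divergence:
    ∇ · F = ∂F_x/∂x + ∂F_y/∂y + ∂F_z/∂z = 16y^2 + 16z^2 + 16x^2 = 16x^2 + 16y^2 + 16z^2.

In cylindrical coordinates, x = r cos(θ), y = r sin(θ), z = z, dV = r dr dθ dz, with 0 ≤ r ≤ 4, 0 ≤ θ ≤ 2π, 0 ≤ z ≤ 4.

The integrand, after substitution and multiplying by the volume element, becomes (16r^2 + 16z^2) · r, so

    ∭_V (∇·F) dV = ∫_0^{2π} ∫_0^{4} ∫_0^{4} (16r^2 + 16z^2) · r dz dr dθ.

Inner (z from 0 to 4): 64r (r^2 + 16/3).
Middle (r from 0 to 4): 20480/3.
Outer (θ from 0 to 2π): 40960π/3.

Therefore ∯_{∂V} F · n dS = 40960π/3.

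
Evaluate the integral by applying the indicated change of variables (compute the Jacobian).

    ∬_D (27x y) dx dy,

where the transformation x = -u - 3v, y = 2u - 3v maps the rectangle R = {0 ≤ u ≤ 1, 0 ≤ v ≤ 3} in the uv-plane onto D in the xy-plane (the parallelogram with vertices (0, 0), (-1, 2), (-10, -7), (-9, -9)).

Compute the Jacobian determinant of (x, y) with respect to (u, v):

    ∂(x,y)/∂(u,v) = | -1  -3 | = (-1)(-3) - (-3)(2) = 9.
                   | 2  -3 |

Its absolute value is |J| = 9 (the area scaling factor).

Substituting x = -u - 3v, y = 2u - 3v into the integrand,

    27x y → -54u^2 - 81u v + 243v^2,

so the integral becomes

    ∬_R (-54u^2 - 81u v + 243v^2) · |J| du dv = ∫_0^1 ∫_0^3 (-486u^2 - 729u v + 2187v^2) dv du.

Inner (v): -1458u^2 - 6561u/2 + 19683.
Outer (u): 70227/4.

Therefore ∬_D (27x y) dx dy = 70227/4.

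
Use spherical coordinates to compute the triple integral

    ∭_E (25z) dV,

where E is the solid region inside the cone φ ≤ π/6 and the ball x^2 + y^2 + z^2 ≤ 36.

In spherical coordinates, x = ρ sin(φ) cos(θ), y = ρ sin(φ) sin(θ), z = ρ cos(φ), and dV = ρ^2 sin(φ) dρ dφ dθ.

The integrand becomes 25ρ cos(φ), so

    ∭_E (25z) dV = ∫_{0}^{2π} ∫_{0}^{π/6} ∫_{0}^{6} (25ρ cos(φ)) · ρ^2 sin(φ) dρ dφ dθ.

Inner (ρ): 4050sin(2φ).
Middle (φ): 2025/2.
Outer (θ): 2025π.

Therefore the triple integral equals 2025π.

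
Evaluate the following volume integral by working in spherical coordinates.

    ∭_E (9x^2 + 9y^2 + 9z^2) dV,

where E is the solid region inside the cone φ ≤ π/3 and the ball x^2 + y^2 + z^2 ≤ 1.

In spherical coordinates, x = ρ sin(φ) cos(θ), y = ρ sin(φ) sin(θ), z = ρ cos(φ), and dV = ρ^2 sin(φ) dρ dφ dθ.

The integrand becomes 9ρ^2, so

    ∭_E (9x^2 + 9y^2 + 9z^2) dV = ∫_{0}^{2π} ∫_{0}^{π/3} ∫_{0}^{1} (9ρ^2) · ρ^2 sin(φ) dρ dφ dθ.

Inner (ρ): 9sin(φ)/5.
Middle (φ): 9/10.
Outer (θ): 9π/5.

Therefore the triple integral equals 9π/5.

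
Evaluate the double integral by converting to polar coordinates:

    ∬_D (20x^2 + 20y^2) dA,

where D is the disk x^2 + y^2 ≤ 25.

The region D is 0 ≤ r ≤ 5, 0 ≤ θ ≤ 2π in polar coordinates, where x = r cos(θ), y = r sin(θ), and dA = r dr dθ.

Under the substitution, the integrand becomes 20r^2, so

    ∬_D (20x^2 + 20y^2) dA = ∫_{0}^{2π} ∫_{0}^{5} (20r^2) · r dr dθ.

Inner integral (in r): ∫_{0}^{5} (20r^2) · r dr = 3125.

Outer integral (in θ): ∫_{0}^{2π} (3125) dθ = 6250π.

Therefore ∬_D (20x^2 + 20y^2) dA = 6250π.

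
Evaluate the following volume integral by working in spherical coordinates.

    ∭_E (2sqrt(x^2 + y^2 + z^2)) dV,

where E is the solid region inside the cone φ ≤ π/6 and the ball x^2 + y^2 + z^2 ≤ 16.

In spherical coordinates, x = ρ sin(φ) cos(θ), y = ρ sin(φ) sin(θ), z = ρ cos(φ), and dV = ρ^2 sin(φ) dρ dφ dθ.

The integrand becomes 2ρ, so

    ∭_E (2sqrt(x^2 + y^2 + z^2)) dV = ∫_{0}^{2π} ∫_{0}^{π/6} ∫_{0}^{4} (2ρ) · ρ^2 sin(φ) dρ dφ dθ.

Inner (ρ): 128sin(φ).
Middle (φ): 128 - 64sqrt(3).
Outer (θ): 128π (2 - sqrt(3)).

Therefore the triple integral equals 128π (2 - sqrt(3)).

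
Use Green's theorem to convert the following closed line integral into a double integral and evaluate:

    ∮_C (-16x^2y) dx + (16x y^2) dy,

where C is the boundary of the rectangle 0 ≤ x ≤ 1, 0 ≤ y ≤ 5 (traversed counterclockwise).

Green's theorem converts the closed line integral into a double integral over the enclosed region D:

    ∮_C P dx + Q dy = ∬_D (∂Q/∂x - ∂P/∂y) dA.

Here P = -16x^2y, Q = 16x y^2, so

    ∂Q/∂x = 16y^2,    ∂P/∂y = -16x^2,
    ∂Q/∂x - ∂P/∂y = 16x^2 + 16y^2.

D is the region 0 ≤ x ≤ 1, 0 ≤ y ≤ 5. Evaluating the double integral:

    ∬_D (16x^2 + 16y^2) dA = ∫_0^{1} ∫_0^{5} (16x^2 + 16y^2) dy dx.

Inner (y from 0 to 5): 80x^2 + 2000/3.
Outer (x from 0 to 1): 2080/3.

Therefore ∮_C P dx + Q dy = 2080/3.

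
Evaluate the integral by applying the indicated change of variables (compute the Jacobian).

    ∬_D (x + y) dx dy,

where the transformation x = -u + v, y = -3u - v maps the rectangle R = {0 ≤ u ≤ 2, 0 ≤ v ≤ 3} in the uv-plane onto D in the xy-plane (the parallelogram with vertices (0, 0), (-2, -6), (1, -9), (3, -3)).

Compute the Jacobian determinant of (x, y) with respect to (u, v):

    ∂(x,y)/∂(u,v) = | -1  1 | = (-1)(-1) - (1)(-3) = 4.
                   | -3  -1 |

Its absolute value is |J| = 4 (the area scaling factor).

Substituting x = -u + v, y = -3u - v into the integrand,

    x + y → -4u,

so the integral becomes

    ∬_R (-4u) · |J| du dv = ∫_0^2 ∫_0^3 (-16u) dv du.

Inner (v): -48u.
Outer (u): -96.

Therefore ∬_D (x + y) dx dy = -96.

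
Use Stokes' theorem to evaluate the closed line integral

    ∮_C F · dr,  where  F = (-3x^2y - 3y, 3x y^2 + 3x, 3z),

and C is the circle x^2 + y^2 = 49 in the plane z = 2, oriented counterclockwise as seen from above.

Let S be the flat disk x^2 + y^2 ≤ 49 in the plane z = 2, with upward unit normal n̂ = ẑ. By Stokes' theorem,

    ∮_C F · dr = ∬_S (∇ × F) · n̂ dS = ∬_D (curl F)_z dA,

where D is the disk x^2 + y^2 ≤ 49.

Compute the curl of F = (-3x^2y - 3y, 3x y^2 + 3x, 3z):
    (∇ × F)_x = ∂F_z/∂y - ∂F_y/∂z = 0,
    (∇ × F)_y = ∂F_x/∂z - ∂F_z/∂x = 0,
    (∇ × F)_z = ∂F_y/∂x - ∂F_x/∂y = 3x^2 + 3y^2 + 6.

On z = 2, (curl F)_z = 3x^2 + 3y^2 + 6.

Convert to polar (x = r cos θ, y = r sin θ, dA = r dr dθ); the integrand becomes 3r^2 + 6, so

    ∬_D (curl F)_z dA = ∫_0^{2π} ∫_0^{7} (3r^2 + 6) · r dr dθ.

Inner (r from 0 to 7): 7791/4.
Outer (θ from 0 to 2π): 7791π/2.

Therefore ∮_C F · dr = 7791π/2.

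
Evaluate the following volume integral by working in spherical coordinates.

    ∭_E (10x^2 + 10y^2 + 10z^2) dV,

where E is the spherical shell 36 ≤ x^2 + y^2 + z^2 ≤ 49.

In spherical coordinates, x = ρ sin(φ) cos(θ), y = ρ sin(φ) sin(θ), z = ρ cos(φ), and dV = ρ^2 sin(φ) dρ dφ dθ.

The integrand becomes 10ρ^2, so

    ∭_E (10x^2 + 10y^2 + 10z^2) dV = ∫_{0}^{2π} ∫_{0}^{π} ∫_{6}^{7} (10ρ^2) · ρ^2 sin(φ) dρ dφ dθ.

Inner (ρ): 18062sin(φ).
Middle (φ): 36124.
Outer (θ): 72248π.

Therefore the triple integral equals 72248π.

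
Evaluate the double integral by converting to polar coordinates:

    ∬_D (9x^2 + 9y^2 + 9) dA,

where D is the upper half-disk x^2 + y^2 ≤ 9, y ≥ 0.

The region D is 0 ≤ r ≤ 3, 0 ≤ θ ≤ π in polar coordinates, where x = r cos(θ), y = r sin(θ), and dA = r dr dθ.

Under the substitution, the integrand becomes 9r^2 + 9, so

    ∬_D (9x^2 + 9y^2 + 9) dA = ∫_{0}^{π} ∫_{0}^{3} (9r^2 + 9) · r dr dθ.

Inner integral (in r): ∫_{0}^{3} (9r^2 + 9) · r dr = 891/4.

Outer integral (in θ): ∫_{0}^{π} (891/4) dθ = 891π/4.

Therefore ∬_D (9x^2 + 9y^2 + 9) dA = 891π/4.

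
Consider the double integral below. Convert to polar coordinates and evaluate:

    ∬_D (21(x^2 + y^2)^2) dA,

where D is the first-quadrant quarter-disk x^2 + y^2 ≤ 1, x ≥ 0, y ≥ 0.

The region D is 0 ≤ r ≤ 1, 0 ≤ θ ≤ π/2 in polar coordinates, where x = r cos(θ), y = r sin(θ), and dA = r dr dθ.

Under the substitution, the integrand becomes 21r^4, so

    ∬_D (21(x^2 + y^2)^2) dA = ∫_{0}^{π/2} ∫_{0}^{1} (21r^4) · r dr dθ.

Inner integral (in r): ∫_{0}^{1} (21r^4) · r dr = 7/2.

Outer integral (in θ): ∫_{0}^{π/2} (7/2) dθ = 7π/4.

Therefore ∬_D (21(x^2 + y^2)^2) dA = 7π/4.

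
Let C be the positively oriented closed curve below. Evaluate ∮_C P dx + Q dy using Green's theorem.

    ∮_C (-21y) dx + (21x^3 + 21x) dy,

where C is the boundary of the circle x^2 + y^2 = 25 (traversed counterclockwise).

Green's theorem converts the closed line integral into a double integral over the enclosed region D:

    ∮_C P dx + Q dy = ∬_D (∂Q/∂x - ∂P/∂y) dA.

Here P = -21y, Q = 21x^3 + 21x, so

    ∂Q/∂x = 63x^2 + 21,    ∂P/∂y = -21,
    ∂Q/∂x - ∂P/∂y = 63x^2 + 42.

D is the region x^2 + y^2 ≤ 25. Evaluating the double integral:

In polar coordinates (x = r cos θ, y = r sin θ, dA = r dr dθ) the integrand becomes 63r^2cos(θ)^2 + 42, so

    ∬_D (63x^2 + 42) dA = ∫_0^{2π} ∫_0^{5} (63r^2cos(θ)^2 + 42) · r dr dθ.

Inner (r from 0 to 5): 39375cos(θ)^2/4 + 525.
Outer (θ from 0 to 2π): 43575π/4.

Therefore ∮_C P dx + Q dy = 43575π/4.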